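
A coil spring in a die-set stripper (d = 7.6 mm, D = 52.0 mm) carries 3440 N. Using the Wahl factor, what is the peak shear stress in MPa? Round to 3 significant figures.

1260 MPa

Spring index C = D/d = 52.0/7.6 = 6.8421
K_W = (4C−1)/(4C−4) + 0.615/C = 26.368/23.368 + 0.0899 = 1.2183
τ₀ = 8FD/(πd³) = 8·3440·52.0/(π·7.6³) = 1.43104e+06/1379.1 = 1037.7 MPa
τ_max = K·τ₀ = 1.2183 × 1037.7 = 1264.2 MPa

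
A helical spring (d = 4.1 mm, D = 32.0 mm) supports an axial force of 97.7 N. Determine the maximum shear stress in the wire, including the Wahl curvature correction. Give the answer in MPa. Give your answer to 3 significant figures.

137 MPa

Spring index C = D/d = 32.0/4.1 = 7.8049
K_W = (4C−1)/(4C−4) + 0.615/C = 30.220/27.220 + 0.0788 = 1.1890
τ₀ = 8FD/(πd³) = 8·97.7·32.0/(π·4.1³) = 25011.2/216.52 = 115.51 MPa
τ_max = K·τ₀ = 1.1890 × 115.51 = 137.35 MPa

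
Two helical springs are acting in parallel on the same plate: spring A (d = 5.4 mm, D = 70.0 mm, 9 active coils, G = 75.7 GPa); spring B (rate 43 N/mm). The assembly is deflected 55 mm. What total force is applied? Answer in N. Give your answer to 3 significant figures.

k_A = Gd⁴/(8D³N_a) = (75.7×10³)(5.4⁴)/(8·70.0³·9) = 2.6064 N/mm
Parallel: k_eq = 2.6064 + 43 = 45.606 N/mm
F = k_eq·δ = 45.606·55 = 2508.4 N

2510 N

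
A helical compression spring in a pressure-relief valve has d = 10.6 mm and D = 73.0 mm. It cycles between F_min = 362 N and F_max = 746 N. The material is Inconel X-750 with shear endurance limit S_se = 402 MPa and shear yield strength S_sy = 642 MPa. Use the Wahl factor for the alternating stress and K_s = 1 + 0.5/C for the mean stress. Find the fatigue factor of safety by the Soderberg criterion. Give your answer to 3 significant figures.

4.25

C = D/d = 73.0/10.6 = 6.8868; K_W = (4C−1)/(4C−4)+0.615/C = 1.2167; K_s = 1+0.5/C = 1.0726
F_a = (F_max−F_min)/2 = 192 N; F_m = (F_max+F_min)/2 = 554 N
τ_a = K_W·8F_aD/(πd³) = 1.2167 × 29.967 = 36.461 MPa
τ_m = K_s·8F_mD/(πd³) = 1.0726 × 86.468 = 92.746 MPa
Soderberg: 1/n_f = τ_a/S_se + τ_m/S_sy = 36.461/402 + 92.746/642 = 0.09070 + 0.14446 = 0.23516
n_f = 1/0.23516 = 4.252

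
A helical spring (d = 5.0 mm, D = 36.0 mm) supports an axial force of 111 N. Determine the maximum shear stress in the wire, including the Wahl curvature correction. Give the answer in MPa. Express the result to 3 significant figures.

98.2 MPa

Spring index C = D/d = 36.0/5.0 = 7.2000
K_W = (4C−1)/(4C−4) + 0.615/C = 27.800/24.800 + 0.0854 = 1.2064
τ₀ = 8FD/(πd³) = 8·111·36.0/(π·5.0³) = 31968/392.7 = 81.406 MPa
τ_max = K·τ₀ = 1.2064 × 81.406 = 98.207 MPa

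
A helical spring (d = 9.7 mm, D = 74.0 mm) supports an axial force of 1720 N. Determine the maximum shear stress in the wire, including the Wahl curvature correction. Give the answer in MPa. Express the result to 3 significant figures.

Spring index C = D/d = 74.0/9.7 = 7.6289
K_W = (4C−1)/(4C−4) + 0.615/C = 29.515/26.515 + 0.0806 = 1.1938
τ₀ = 8FD/(πd³) = 8·1720·74.0/(π·9.7³) = 1.01824e+06/2867.2 = 355.13 MPa
τ_max = K·τ₀ = 1.1938 × 355.13 = 423.94 MPa

424 MPa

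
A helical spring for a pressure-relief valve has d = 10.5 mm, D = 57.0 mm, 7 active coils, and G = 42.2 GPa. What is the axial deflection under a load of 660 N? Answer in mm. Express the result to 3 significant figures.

k = Gd⁴/(8D³N_a) = (42.2×10³)(10.5⁴)/(8·57.0³·7) = 49.46 N/mm
δ = F/k = 660 / 49.46 = 13.344 mm

13.3 mm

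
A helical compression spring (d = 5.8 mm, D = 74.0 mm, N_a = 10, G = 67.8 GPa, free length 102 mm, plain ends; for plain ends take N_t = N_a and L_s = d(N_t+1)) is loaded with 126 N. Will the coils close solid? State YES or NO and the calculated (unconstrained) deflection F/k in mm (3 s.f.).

k = Gd⁴/(8D³N_a) = (67.8×10³)(5.8⁴)/(8·74.0³·10) = 2.3668 N/mm
N_t = 10; L_s = 5.8·11 = 63.8 mm; δ_solid = L₀ − L_s = 102 − 63.8 = 38.2 mm
δ = F/k = 126/2.3668 = 53.237 mm
δ ≥ δ_solid → spring goes solid

YES, δ = 53.2 mm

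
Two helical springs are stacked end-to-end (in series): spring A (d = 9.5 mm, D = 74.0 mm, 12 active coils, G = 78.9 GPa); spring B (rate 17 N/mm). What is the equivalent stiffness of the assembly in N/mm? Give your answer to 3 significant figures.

8.38 N/mm

k_A = Gd⁴/(8D³N_a) = (78.9×10³)(9.5⁴)/(8·74.0³·12) = 16.52 N/mm
Series: 1/k_eq = 1/16.52 + 1/17 = 0.11936; k_eq = 8.3782 N/mm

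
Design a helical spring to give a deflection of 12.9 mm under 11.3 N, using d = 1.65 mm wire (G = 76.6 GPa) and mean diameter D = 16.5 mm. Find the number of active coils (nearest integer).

Required rate k = F/δ = 11.3/12.9 = 0.87597 N/mm
N_a = Gd⁴/(8D³k) = (76.6×10³ × 1.65⁴)/(8 × 16.5³ × 0.87597)
    = 567760 / 31479.7 = 18.04 → 18 coils

18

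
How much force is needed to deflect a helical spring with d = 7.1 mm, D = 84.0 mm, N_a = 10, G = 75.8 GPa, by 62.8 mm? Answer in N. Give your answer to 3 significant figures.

255 N

k = Gd⁴/(8D³N_a) = (75.8×10³)(7.1⁴)/(8·84.0³·10) = 4.0623 N/mm
F = k·δ = 4.0623 × 62.8 = 255.11 N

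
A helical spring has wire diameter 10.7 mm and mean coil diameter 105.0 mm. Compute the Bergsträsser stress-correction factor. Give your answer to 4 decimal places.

C = D/d = 105.0/10.7 = 9.8131
K_B = (4C+2)/(4C−3) = 41.252/36.252 = 1.1379

1.1379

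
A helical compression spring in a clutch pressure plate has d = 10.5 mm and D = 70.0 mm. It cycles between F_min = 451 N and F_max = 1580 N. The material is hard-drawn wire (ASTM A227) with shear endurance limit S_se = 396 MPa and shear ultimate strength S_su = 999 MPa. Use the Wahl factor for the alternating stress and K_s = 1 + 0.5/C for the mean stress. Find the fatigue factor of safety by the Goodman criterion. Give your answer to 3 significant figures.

C = D/d = 70.0/10.5 = 6.6667; K_W = (4C−1)/(4C−4)+0.615/C = 1.2246; K_s = 1+0.5/C = 1.0750
F_a = (F_max−F_min)/2 = 564.5 N; F_m = (F_max+F_min)/2 = 1015.5 N
τ_a = K_W·8F_aD/(πd³) = 1.2246 × 86.923 = 106.45 MPa
τ_m = K_s·8F_mD/(πd³) = 1.0750 × 156.37 = 168.1 MPa
Goodman: 1/n_f = τ_a/S_se + τ_m/S_su = 106.45/396 + 168.1/999 = 0.26880 + 0.16826 = 0.43707
n_f = 1/0.43707 = 2.288

2.29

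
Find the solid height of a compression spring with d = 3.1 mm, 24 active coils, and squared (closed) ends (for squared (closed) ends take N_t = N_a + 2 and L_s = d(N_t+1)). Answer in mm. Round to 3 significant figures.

squared (closed) ends: N_t = N_a + 2 = 24 + 2 = 26
L_s = d·(N_t+1) = 3.1 × 27 = 83.7 mm

83.7 mm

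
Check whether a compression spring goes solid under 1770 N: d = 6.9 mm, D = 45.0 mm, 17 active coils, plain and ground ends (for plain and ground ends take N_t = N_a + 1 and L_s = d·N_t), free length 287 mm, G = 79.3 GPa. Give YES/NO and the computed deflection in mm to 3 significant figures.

NO, δ = 122 mm

k = Gd⁴/(8D³N_a) = (79.3×10³)(6.9⁴)/(8·45.0³·17) = 14.504 N/mm
N_t = 18; L_s = 6.9·18 = 124.2 mm; δ_solid = L₀ − L_s = 287 − 124.2 = 162.8 mm
δ = F/k = 1770/14.504 = 122.03 mm
δ < δ_solid → spring does not go solid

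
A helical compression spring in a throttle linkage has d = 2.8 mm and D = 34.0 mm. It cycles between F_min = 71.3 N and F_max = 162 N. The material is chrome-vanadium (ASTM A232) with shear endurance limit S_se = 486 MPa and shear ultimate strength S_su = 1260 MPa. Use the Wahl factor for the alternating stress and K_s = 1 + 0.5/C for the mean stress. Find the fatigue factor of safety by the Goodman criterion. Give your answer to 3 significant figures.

1.26

C = D/d = 34.0/2.8 = 12.1429; K_W = (4C−1)/(4C−4)+0.615/C = 1.1180; K_s = 1+0.5/C = 1.0412
F_a = (F_max−F_min)/2 = 45.35 N; F_m = (F_max+F_min)/2 = 116.65 N
τ_a = K_W·8F_aD/(πd³) = 1.1180 × 178.86 = 199.96 MPa
τ_m = K_s·8F_mD/(πd³) = 1.0412 × 460.08 = 479.02 MPa
Goodman: 1/n_f = τ_a/S_se + τ_m/S_su = 199.96/486 + 479.02/1260 = 0.41144 + 0.38017 = 0.79162
n_f = 1/0.79162 = 1.263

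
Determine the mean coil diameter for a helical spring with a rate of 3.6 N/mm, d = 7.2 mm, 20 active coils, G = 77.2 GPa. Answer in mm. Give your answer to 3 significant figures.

71.2 mm

D = (Gd⁴/(8N_a·k))^(1/3) = (77.2×10³·7.2⁴/(8·20·3.6))^(1/3)
  = (360184)^(1/3) = 71.1500 mm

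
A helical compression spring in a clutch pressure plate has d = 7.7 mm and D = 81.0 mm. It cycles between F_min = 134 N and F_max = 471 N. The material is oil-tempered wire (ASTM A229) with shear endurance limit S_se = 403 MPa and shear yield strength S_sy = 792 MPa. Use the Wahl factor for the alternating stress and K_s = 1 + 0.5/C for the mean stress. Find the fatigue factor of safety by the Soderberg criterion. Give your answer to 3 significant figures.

C = D/d = 81.0/7.7 = 10.5195; K_W = (4C−1)/(4C−4)+0.615/C = 1.1372; K_s = 1+0.5/C = 1.0475
F_a = (F_max−F_min)/2 = 168.5 N; F_m = (F_max+F_min)/2 = 302.5 N
τ_a = K_W·8F_aD/(πd³) = 1.1372 × 76.129 = 86.578 MPa
τ_m = K_s·8F_mD/(πd³) = 1.0475 × 136.67 = 143.17 MPa
Soderberg: 1/n_f = τ_a/S_se + τ_m/S_sy = 86.578/403 + 143.17/792 = 0.21483 + 0.18077 = 0.3956
n_f = 1/0.3956 = 2.528

2.53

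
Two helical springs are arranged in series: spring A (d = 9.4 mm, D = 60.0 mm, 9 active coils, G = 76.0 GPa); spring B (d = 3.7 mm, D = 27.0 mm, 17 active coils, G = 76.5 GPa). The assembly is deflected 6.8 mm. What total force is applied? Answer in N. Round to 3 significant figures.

k_A = Gd⁴/(8D³N_a) = (76.0×10³)(9.4⁴)/(8·60.0³·9) = 38.154 N/mm
k_B = Gd⁴/(8D³N_a) = (76.5×10³)(3.7⁴)/(8·27.0³·17) = 5.356 N/mm
Series: 1/k_eq = 1/38.154 + 1/5.356 = 0.21292; k_eq = 4.6967 N/mm
F = k_eq·δ = 4.6967·6.8 = 31.937 N

31.9 N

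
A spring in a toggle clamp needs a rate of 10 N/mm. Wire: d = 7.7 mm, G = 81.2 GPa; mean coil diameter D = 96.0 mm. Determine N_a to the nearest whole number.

4

N_a = Gd⁴/(8D³k) = (81.2×10³ × 7.7⁴)/(8 × 96.0³ × 10)
    = 2.85443e+08 / 7.07789e+07 = 4.033 → 4 coils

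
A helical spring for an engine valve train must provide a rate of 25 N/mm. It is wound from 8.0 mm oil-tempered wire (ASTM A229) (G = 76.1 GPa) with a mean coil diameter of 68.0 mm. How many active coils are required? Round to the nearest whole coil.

N_a = Gd⁴/(8D³k) = (76.1×10³ × 8.0⁴)/(8 × 68.0³ × 25)
    = 3.11706e+08 / 6.28864e+07 = 4.957 → 5 coils

5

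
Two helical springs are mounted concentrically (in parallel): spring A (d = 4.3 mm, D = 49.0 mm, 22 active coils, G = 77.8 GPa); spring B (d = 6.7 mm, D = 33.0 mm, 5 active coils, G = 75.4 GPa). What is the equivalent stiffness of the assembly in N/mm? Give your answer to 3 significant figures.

107 N/mm

k_A = Gd⁴/(8D³N_a) = (77.8×10³)(4.3⁴)/(8·49.0³·22) = 1.2846 N/mm
k_B = Gd⁴/(8D³N_a) = (75.4×10³)(6.7⁴)/(8·33.0³·5) = 105.7 N/mm
Parallel: k_eq = 1.2846 + 105.7 = 106.98 N/mm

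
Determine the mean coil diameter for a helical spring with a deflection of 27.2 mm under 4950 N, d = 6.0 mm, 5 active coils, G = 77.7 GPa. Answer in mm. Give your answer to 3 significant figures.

Required rate k = F/δ = 4950/27.2 = 181.99 N/mm
D = (Gd⁴/(8N_a·k))^(1/3) = (77.7×10³·6.0⁴/(8·5·181.99))^(1/3)
  = (13833.4)^(1/3) = 24.0055 mm

24.0 mm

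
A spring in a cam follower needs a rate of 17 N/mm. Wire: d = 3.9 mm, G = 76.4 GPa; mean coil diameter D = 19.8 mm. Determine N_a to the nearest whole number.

N_a = Gd⁴/(8D³k) = (76.4×10³ × 3.9⁴)/(8 × 19.8³ × 17)
    = 1.76747e+07 / 1.05569e+06 = 16.74 → 17 coils

17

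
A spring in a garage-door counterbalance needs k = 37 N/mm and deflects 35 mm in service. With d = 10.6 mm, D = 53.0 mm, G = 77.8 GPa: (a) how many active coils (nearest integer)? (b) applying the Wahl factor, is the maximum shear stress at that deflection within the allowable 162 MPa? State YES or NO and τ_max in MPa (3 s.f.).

(a) 22 coils; (b) NO, τ_max = 195 MPa

N_a = Gd⁴/(8D³k) = (77.8×10³)(10.6⁴)/(8·53.0³·37) = 22.29 → N_a = 22
Actual rate k = Gd⁴/(8D³·22) = 37.485 N/mm
Working load F = kδ = 37.485·35 = 1312 N
C = 53.0/10.6 = 5.0000; K_W = (4C−1)/(4C−4)+0.615/C = 1.3105
τ_max = K_W·8FD/(πd³) = 1.3105·148.67 = 194.83 MPa
τ_max > 162 MPa → exceeds allowable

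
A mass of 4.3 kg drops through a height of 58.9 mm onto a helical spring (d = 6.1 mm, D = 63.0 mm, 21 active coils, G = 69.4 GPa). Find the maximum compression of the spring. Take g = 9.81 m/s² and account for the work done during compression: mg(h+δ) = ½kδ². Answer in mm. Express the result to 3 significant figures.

k = Gd⁴/(8D³N_a) = (69.4×10³)(6.1⁴)/(8·63.0³·21) = 2.2874 N/mm
W = mg = 4.3 × 9.81 = 42.183 N
½kδ² − Wδ − Wh = 0 → δ = (W + √(W² + 2kWh))/k
δ = (42.183 + √(1779.4 + 11366.6))/2.2874 = (42.183 + 114.66)/2.2874 = 68.566 mm

68.6 mm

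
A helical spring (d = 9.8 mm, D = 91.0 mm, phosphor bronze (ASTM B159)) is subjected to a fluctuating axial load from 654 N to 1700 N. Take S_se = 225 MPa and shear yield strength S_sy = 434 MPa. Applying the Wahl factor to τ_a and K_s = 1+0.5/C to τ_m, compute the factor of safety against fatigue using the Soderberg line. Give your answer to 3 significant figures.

0.732

C = D/d = 91.0/9.8 = 9.2857; K_W = (4C−1)/(4C−4)+0.615/C = 1.1567; K_s = 1+0.5/C = 1.0538
F_a = (F_max−F_min)/2 = 523 N; F_m = (F_max+F_min)/2 = 1177 N
τ_a = K_W·8F_aD/(πd³) = 1.1567 × 128.77 = 148.95 MPa
τ_m = K_s·8F_mD/(πd³) = 1.0538 × 289.79 = 305.39 MPa
Soderberg: 1/n_f = τ_a/S_se + τ_m/S_sy = 148.95/225 + 305.39/434 = 0.66200 + 0.70367 = 1.3657
n_f = 1/1.3657 = 0.7322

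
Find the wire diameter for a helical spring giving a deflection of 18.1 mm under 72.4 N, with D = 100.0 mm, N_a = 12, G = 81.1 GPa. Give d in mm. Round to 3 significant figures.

8.30 mm

Required rate k = F/δ = 72.4/18.1 = 4 N/mm
d = (8D³N_a·k / G)^(1/4) = (8·100.0³·12·4 / (81.1×10³))^0.25
  = (4734.9)^0.25 = 8.2952 mm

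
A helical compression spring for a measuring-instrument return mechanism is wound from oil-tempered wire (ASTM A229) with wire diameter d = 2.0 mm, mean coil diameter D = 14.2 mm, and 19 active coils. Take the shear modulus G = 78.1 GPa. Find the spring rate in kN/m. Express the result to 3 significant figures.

2.87 kN/m

k = Gd⁴/(8D³N_a) = (78.1×10³ × 2.0⁴) / (8 × 14.2³ × 19)
  = 1.2496e+06 / 435220 = 2.8712 N/mm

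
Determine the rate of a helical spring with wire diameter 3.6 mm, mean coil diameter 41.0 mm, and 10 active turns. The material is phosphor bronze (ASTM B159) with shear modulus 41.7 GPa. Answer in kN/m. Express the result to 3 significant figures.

k = Gd⁴/(8D³N_a) = (41.7×10³ × 3.6⁴) / (8 × 41.0³ × 10)
  = 7.004e+06 / 5.51368e+06 = 1.2703 N/mm

1.27 kN/m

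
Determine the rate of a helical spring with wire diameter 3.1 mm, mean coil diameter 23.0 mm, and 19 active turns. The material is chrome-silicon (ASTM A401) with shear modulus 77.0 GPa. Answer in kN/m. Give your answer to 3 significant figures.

k = Gd⁴/(8D³N_a) = (77.0×10³ × 3.1⁴) / (8 × 23.0³ × 19)
  = 7.11111e+06 / 1.84938e+06 = 3.8451 N/mm

3.85 kN/m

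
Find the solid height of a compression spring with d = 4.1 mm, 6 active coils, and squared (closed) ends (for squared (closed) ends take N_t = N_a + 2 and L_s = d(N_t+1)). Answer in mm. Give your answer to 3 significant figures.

36.9 mm

squared (closed) ends: N_t = N_a + 2 = 6 + 2 = 8
L_s = d·(N_t+1) = 4.1 × 9 = 36.9 mm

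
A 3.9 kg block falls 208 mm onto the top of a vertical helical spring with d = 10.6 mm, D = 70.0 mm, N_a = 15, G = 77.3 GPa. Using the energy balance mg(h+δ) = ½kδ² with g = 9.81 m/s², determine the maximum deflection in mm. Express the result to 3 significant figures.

27.6 mm

k = Gd⁴/(8D³N_a) = (77.3×10³)(10.6⁴)/(8·70.0³·15) = 23.71 N/mm
W = mg = 3.9 × 9.81 = 38.259 N
½kδ² − Wδ − Wh = 0 → δ = (W + √(W² + 2kWh))/k
δ = (38.259 + √(1463.8 + 377359))/23.71 = (38.259 + 615.49)/23.71 = 27.573 mm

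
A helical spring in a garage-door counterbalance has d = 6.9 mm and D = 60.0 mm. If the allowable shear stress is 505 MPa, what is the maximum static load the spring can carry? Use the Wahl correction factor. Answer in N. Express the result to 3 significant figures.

929 N

C = D/d = 60.0/6.9 = 8.6957
K_W = (4C−1)/(4C−4) + 0.615/C = 33.783/30.783 + 0.0707 = 1.1682
τ_max = K·8FD/(πd³) → F_max = τ_allow·πd³/(8DK)
F_max = 505·π·6.9³/(8·60.0·1.1682) = 5.2118e+05/560.73 = 929.47 N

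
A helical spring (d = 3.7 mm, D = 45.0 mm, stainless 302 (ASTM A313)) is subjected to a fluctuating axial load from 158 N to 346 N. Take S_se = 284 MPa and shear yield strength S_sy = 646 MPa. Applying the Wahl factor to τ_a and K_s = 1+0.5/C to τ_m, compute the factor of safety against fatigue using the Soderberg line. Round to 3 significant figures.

0.570

C = D/d = 45.0/3.7 = 12.1622; K_W = (4C−1)/(4C−4)+0.615/C = 1.1178; K_s = 1+0.5/C = 1.0411
F_a = (F_max−F_min)/2 = 94 N; F_m = (F_max+F_min)/2 = 252 N
τ_a = K_W·8F_aD/(πd³) = 1.1178 × 212.65 = 237.7 MPa
τ_m = K_s·8F_mD/(πd³) = 1.0411 × 570.1 = 593.53 MPa
Soderberg: 1/n_f = τ_a/S_se + τ_m/S_sy = 237.7/284 + 593.53/646 = 0.83696 + 0.91878 = 1.7557
n_f = 1/1.7557 = 0.5696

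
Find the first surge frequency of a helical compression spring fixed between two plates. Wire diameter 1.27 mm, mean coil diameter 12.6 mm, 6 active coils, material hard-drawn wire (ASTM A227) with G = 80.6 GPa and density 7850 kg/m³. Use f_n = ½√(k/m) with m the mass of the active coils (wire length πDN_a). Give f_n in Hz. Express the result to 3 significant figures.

481 Hz

k = Gd⁴/(8D³N_a) = (80.6×10³)(1.27⁴)/(8·12.6³·6) = 2.1837 N/mm = 2183.7 N/m
Wire length L = πDN_a = π·12.6·6 = 237.5 mm
m = ρ·(πd²/4)·L = 7850 × 1.2668×10⁻⁶ m² × 0.2375 m = 0.0023618 kg
f_n = ½√(k/m) = 0.5·√(2183.7/0.0023618) = 0.5·√(9.2461e+05) = 480.78 Hz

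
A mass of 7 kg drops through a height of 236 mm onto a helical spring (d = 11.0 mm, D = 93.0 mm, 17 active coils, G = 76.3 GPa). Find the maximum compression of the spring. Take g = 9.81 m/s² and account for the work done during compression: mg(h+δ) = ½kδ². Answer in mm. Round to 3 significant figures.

k = Gd⁴/(8D³N_a) = (76.3×10³)(11.0⁴)/(8·93.0³·17) = 10.212 N/mm
W = mg = 7 × 9.81 = 68.67 N
½kδ² − Wδ − Wh = 0 → δ = (W + √(W² + 2kWh))/k
δ = (68.67 + √(4715.6 + 330991))/10.212 = (68.67 + 579.4)/10.212 = 63.462 mm

63.5 mm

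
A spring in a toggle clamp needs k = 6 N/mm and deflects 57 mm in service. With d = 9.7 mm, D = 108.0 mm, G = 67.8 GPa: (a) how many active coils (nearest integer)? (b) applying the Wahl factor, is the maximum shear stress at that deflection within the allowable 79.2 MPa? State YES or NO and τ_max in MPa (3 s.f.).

(a) 10 coils; (b) NO, τ_max = 116 MPa

N_a = Gd⁴/(8D³k) = (67.8×10³)(9.7⁴)/(8·108.0³·6) = 9.927 → N_a = 10
Actual rate k = Gd⁴/(8D³·10) = 5.956 N/mm
Working load F = kδ = 5.956·57 = 339.49 N
C = 108.0/9.7 = 11.1340; K_W = (4C−1)/(4C−4)+0.615/C = 1.1292
τ_max = K_W·8FD/(πd³) = 1.1292·102.3 = 115.52 MPa
τ_max > 79.2 MPa → exceeds allowable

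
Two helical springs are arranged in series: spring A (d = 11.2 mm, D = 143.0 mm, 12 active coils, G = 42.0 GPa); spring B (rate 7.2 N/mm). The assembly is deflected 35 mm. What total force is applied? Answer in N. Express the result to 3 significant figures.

k_A = Gd⁴/(8D³N_a) = (42.0×10³)(11.2⁴)/(8·143.0³·12) = 2.3542 N/mm
Series: 1/k_eq = 1/2.3542 + 1/7.2 = 0.56366; k_eq = 1.7741 N/mm
F = k_eq·δ = 1.7741·35 = 62.094 N

62.1 N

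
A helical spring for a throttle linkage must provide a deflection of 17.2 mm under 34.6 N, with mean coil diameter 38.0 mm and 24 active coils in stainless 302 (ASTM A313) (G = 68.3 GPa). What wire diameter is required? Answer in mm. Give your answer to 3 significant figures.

4.20 mm

Required rate k = F/δ = 34.6/17.2 = 2.0116 N/mm
d = (8D³N_a·k / G)^(1/4) = (8·38.0³·24·2.0116 / (68.3×10³))^0.25
  = (310.3)^0.25 = 4.1971 mm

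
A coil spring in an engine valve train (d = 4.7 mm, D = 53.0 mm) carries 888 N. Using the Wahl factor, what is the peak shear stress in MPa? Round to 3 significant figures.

Spring index C = D/d = 53.0/4.7 = 11.2766
K_W = (4C−1)/(4C−4) + 0.615/C = 44.106/41.106 + 0.0545 = 1.1275
τ₀ = 8FD/(πd³) = 8·888·53.0/(π·4.7³) = 376512/326.17 = 1154.3 MPa
τ_max = K·τ₀ = 1.1275 × 1154.3 = 1301.5 MPa

1300 MPa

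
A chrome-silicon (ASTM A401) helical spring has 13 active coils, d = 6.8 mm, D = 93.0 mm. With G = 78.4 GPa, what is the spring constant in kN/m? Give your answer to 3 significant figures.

2.00 kN/m

k = Gd⁴/(8D³N_a) = (78.4×10³ × 6.8⁴) / (8 × 93.0³ × 13)
  = 1.6763e+08 / 8.36531e+07 = 2.0039 N/mm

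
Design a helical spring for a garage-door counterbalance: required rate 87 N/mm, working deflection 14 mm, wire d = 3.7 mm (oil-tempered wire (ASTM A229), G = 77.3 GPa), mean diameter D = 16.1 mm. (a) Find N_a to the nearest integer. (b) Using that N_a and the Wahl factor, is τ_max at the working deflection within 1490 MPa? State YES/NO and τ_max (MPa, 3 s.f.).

N_a = Gd⁴/(8D³k) = (77.3×10³)(3.7⁴)/(8·16.1³·87) = 4.988 → N_a = 5
Actual rate k = Gd⁴/(8D³·5) = 86.786 N/mm
Working load F = kδ = 86.786·14 = 1215 N
C = 16.1/3.7 = 4.3514; K_W = (4C−1)/(4C−4)+0.615/C = 1.3651
τ_max = K_W·8FD/(πd³) = 1.3651·983.42 = 1342.5 MPa
τ_max ≤ 1490 MPa → acceptable

(a) 5 coils; (b) YES, τ_max = 1340 MPa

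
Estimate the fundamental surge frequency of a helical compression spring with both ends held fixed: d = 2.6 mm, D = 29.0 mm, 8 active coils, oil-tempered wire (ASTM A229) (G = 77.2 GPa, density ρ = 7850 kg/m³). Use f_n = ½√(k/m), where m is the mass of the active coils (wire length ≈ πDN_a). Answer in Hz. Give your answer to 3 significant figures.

136 Hz

k = Gd⁴/(8D³N_a) = (77.2×10³)(2.6⁴)/(8·29.0³·8) = 2.2601 N/mm = 2260.1 N/m
Wire length L = πDN_a = π·29.0·8 = 728.85 mm
m = ρ·(πd²/4)·L = 7850 × 5.3093×10⁻⁶ m² × 0.72885 m = 0.030377 kg
f_n = ½√(k/m) = 0.5·√(2260.1/0.030377) = 0.5·√(74403) = 136.38 Hz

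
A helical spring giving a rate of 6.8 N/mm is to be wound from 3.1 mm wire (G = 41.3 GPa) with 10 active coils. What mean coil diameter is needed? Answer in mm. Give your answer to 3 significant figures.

D = (Gd⁴/(8N_a·k))^(1/3) = (41.3×10³·3.1⁴/(8·10·6.8))^(1/3)
  = (7011.29)^(1/3) = 19.1396 mm

19.1 mm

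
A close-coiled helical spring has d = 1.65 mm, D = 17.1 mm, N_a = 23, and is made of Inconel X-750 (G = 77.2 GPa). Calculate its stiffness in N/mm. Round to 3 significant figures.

0.622 N/mm

k = Gd⁴/(8D³N_a) = (77.2×10³ × 1.65⁴) / (8 × 17.1³ × 23)
  = 572207 / 920039 = 0.62194 N/mm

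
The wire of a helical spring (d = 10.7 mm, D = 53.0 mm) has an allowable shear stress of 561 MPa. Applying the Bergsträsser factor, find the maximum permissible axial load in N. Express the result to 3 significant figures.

3920 N

C = D/d = 53.0/10.7 = 4.9533
K_B = (4C+2)/(4C−3) = 21.813/16.813 = 1.2974
τ_max = K·8FD/(πd³) → F_max = τ_allow·πd³/(8DK)
F_max = 561·π·10.7³/(8·53.0·1.2974) = 2.1591e+06/550.09 = 3924.9 N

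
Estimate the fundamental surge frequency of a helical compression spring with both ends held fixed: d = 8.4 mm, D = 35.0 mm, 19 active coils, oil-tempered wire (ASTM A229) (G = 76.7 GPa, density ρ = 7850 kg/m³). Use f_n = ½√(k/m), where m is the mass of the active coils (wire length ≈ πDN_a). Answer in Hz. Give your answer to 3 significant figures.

127 Hz

k = Gd⁴/(8D³N_a) = (76.7×10³)(8.4⁴)/(8·35.0³·19) = 58.596 N/mm = 58596 N/m
Wire length L = πDN_a = π·35.0·19 = 2089.2 mm
m = ρ·(πd²/4)·L = 7850 × 55.418×10⁻⁶ m² × 2.0892 m = 0.90884 kg
f_n = ½√(k/m) = 0.5·√(58596/0.90884) = 0.5·√(64473) = 126.96 Hz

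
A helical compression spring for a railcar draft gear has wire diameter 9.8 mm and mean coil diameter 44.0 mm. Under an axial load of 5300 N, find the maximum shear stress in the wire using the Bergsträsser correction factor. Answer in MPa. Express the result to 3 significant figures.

842 MPa

Spring index C = D/d = 44.0/9.8 = 4.4898
K_B = (4C+2)/(4C−3) = 19.959/14.959 = 1.3342
τ₀ = 8FD/(πd³) = 8·5300·44.0/(π·9.8³) = 1.8656e+06/2956.8 = 630.94 MPa
τ_max = K·τ₀ = 1.3342 × 630.94 = 841.83 MPa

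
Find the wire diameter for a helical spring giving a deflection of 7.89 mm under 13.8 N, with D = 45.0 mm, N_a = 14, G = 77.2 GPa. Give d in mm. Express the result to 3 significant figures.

3.90 mm

Required rate k = F/δ = 13.8/7.89 = 1.749 N/mm
d = (8D³N_a·k / G)^(1/4) = (8·45.0³·14·1.749 / (77.2×10³))^0.25
  = (231.23)^0.25 = 3.8995 mm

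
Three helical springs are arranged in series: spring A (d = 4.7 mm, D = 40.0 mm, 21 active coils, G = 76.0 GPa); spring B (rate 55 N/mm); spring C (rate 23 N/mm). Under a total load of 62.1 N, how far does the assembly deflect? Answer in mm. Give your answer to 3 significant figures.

k_A = Gd⁴/(8D³N_a) = (76.0×10³)(4.7⁴)/(8·40.0³·21) = 3.4492 N/mm
Series: 1/k_eq = 1/3.4492 + 1/55 + 1/23 = 0.35158; k_eq = 2.8443 N/mm
δ = F/k_eq = 62.1/2.8443 = 21.833 mm

21.8 mm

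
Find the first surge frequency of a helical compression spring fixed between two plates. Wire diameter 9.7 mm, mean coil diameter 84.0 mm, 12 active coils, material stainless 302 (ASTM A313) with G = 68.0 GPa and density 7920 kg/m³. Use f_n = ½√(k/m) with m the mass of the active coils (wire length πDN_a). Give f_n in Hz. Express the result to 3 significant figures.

37.8 Hz

k = Gd⁴/(8D³N_a) = (68.0×10³)(9.7⁴)/(8·84.0³·12) = 10.58 N/mm = 10580 N/m
Wire length L = πDN_a = π·84.0·12 = 3166.7 mm
m = ρ·(πd²/4)·L = 7920 × 73.898×10⁻⁶ m² × 3.1667 m = 1.8534 kg
f_n = ½√(k/m) = 0.5·√(10580/1.8534) = 0.5·√(5708.4) = 37.777 Hz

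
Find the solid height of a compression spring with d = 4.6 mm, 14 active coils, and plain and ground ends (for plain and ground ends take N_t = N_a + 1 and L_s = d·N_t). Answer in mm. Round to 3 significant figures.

69.0 mm

plain and ground ends: N_t = N_a + 1 = 14 + 1 = 15
L_s = d·N_t = 4.6 × 15 = 69 mm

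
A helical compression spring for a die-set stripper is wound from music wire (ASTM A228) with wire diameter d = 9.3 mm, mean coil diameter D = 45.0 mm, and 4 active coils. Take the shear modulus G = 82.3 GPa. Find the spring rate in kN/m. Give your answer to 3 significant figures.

211 kN/m

k = Gd⁴/(8D³N_a) = (82.3×10³ × 9.3⁴) / (8 × 45.0³ × 4)
  = 6.15647e+08 / 2.916e+06 = 211.13 N/mm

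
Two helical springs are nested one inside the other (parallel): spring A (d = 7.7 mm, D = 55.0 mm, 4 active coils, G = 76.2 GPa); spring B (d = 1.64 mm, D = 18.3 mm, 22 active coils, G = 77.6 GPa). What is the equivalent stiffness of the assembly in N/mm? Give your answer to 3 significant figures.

k_A = Gd⁴/(8D³N_a) = (76.2×10³)(7.7⁴)/(8·55.0³·4) = 50.313 N/mm
k_B = Gd⁴/(8D³N_a) = (77.6×10³)(1.64⁴)/(8·18.3³·22) = 0.52044 N/mm
Parallel: k_eq = 50.313 + 0.52044 = 50.833 N/mm

50.8 N/mm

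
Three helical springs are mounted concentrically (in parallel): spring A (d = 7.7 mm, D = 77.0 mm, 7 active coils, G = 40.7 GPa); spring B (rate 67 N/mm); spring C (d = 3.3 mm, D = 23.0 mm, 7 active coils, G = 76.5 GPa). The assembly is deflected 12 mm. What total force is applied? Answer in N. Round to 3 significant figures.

k_A = Gd⁴/(8D³N_a) = (40.7×10³)(7.7⁴)/(8·77.0³·7) = 5.5963 N/mm
k_C = Gd⁴/(8D³N_a) = (76.5×10³)(3.3⁴)/(8·23.0³·7) = 13.315 N/mm
Parallel: k_eq = 5.5963 + 67 + 13.315 = 85.911 N/mm
F = k_eq·δ = 85.911·12 = 1030.9 N

1030 N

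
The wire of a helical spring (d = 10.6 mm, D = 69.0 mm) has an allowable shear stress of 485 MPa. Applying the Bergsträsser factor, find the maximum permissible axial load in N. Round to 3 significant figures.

C = D/d = 69.0/10.6 = 6.5094
K_B = (4C+2)/(4C−3) = 28.038/23.038 = 1.2170
τ_max = K·8FD/(πd³) → F_max = τ_allow·πd³/(8DK)
F_max = 485·π·10.6³/(8·69.0·1.2170) = 1.8147e+06/671.8 = 2701.3 N

2700 N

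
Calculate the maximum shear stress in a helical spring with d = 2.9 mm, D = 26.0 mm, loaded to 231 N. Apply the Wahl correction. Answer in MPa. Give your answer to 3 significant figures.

729 MPa

Spring index C = D/d = 26.0/2.9 = 8.9655
K_W = (4C−1)/(4C−4) + 0.615/C = 34.862/31.862 + 0.0686 = 1.1628
τ₀ = 8FD/(πd³) = 8·231·26.0/(π·2.9³) = 48048/76.62 = 627.09 MPa
τ_max = K·τ₀ = 1.1628 × 627.09 = 729.15 MPa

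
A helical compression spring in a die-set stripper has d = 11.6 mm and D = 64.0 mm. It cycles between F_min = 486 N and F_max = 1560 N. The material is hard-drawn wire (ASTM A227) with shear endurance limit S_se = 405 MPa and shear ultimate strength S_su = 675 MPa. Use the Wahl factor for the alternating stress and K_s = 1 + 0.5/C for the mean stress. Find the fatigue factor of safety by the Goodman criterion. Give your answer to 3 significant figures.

C = D/d = 64.0/11.6 = 5.5172; K_W = (4C−1)/(4C−4)+0.615/C = 1.2775; K_s = 1+0.5/C = 1.0906
F_a = (F_max−F_min)/2 = 537 N; F_m = (F_max+F_min)/2 = 1023 N
τ_a = K_W·8F_aD/(πd³) = 1.2775 × 56.069 = 71.628 MPa
τ_m = K_s·8F_mD/(πd³) = 1.0906 × 106.81 = 116.49 MPa
Goodman: 1/n_f = τ_a/S_se + τ_m/S_su = 71.628/405 + 116.49/675 = 0.17686 + 0.17258 = 0.34944
n_f = 1/0.34944 = 2.862

2.86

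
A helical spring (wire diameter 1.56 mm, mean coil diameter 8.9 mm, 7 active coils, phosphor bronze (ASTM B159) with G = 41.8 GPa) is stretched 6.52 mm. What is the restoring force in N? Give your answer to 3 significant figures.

k = Gd⁴/(8D³N_a) = (41.8×10³)(1.56⁴)/(8·8.9³·7) = 6.2707 N/mm
F = k·δ = 6.2707 × 6.52 = 40.885 N

40.9 N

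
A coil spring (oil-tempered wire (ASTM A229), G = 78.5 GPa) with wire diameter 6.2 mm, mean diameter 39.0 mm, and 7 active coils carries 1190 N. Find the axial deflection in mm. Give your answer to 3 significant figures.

k = Gd⁴/(8D³N_a) = (78.5×10³)(6.2⁴)/(8·39.0³·7) = 34.918 N/mm
δ = F/k = 1190 / 34.918 = 34.079 mm

34.1 mm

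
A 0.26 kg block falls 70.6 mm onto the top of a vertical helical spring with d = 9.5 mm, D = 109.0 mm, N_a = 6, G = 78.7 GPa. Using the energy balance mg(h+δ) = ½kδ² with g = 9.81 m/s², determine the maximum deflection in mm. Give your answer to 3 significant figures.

k = Gd⁴/(8D³N_a) = (78.7×10³)(9.5⁴)/(8·109.0³·6) = 10.312 N/mm
W = mg = 0.26 × 9.81 = 2.5506 N
½kδ² − Wδ − Wh = 0 → δ = (W + √(W² + 2kWh))/k
δ = (2.5506 + √(6.5056 + 3713.86))/10.312 = (2.5506 + 60.995)/10.312 = 6.1622 mm

6.16 mm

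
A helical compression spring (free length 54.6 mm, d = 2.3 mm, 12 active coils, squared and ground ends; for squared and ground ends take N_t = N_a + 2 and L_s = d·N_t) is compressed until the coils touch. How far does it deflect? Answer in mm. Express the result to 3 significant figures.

22.4 mm

N_t = 14; L_s = 2.3·14 = 32.2 mm
δ_solid = L₀ − L_s = 54.6 − 32.2 = 22.4 mm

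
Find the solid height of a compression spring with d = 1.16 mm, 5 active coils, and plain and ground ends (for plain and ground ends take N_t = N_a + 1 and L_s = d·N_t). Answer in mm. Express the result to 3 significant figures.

plain and ground ends: N_t = N_a + 1 = 5 + 1 = 6
L_s = d·N_t = 1.16 × 6 = 6.96 mm

6.96 mm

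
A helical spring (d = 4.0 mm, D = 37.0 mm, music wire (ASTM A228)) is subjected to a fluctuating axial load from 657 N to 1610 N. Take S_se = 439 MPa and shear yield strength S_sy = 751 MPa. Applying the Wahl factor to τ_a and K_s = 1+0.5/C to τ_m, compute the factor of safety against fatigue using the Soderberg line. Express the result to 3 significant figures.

C = D/d = 37.0/4.0 = 9.2500; K_W = (4C−1)/(4C−4)+0.615/C = 1.1574; K_s = 1+0.5/C = 1.0541
F_a = (F_max−F_min)/2 = 476.5 N; F_m = (F_max+F_min)/2 = 1133.5 N
τ_a = K_W·8F_aD/(πd³) = 1.1574 × 701.5 = 811.91 MPa
τ_m = K_s·8F_mD/(πd³) = 1.0541 × 1668.7 = 1758.9 MPa
Soderberg: 1/n_f = τ_a/S_se + τ_m/S_sy = 811.91/439 + 1758.9/751 = 1.84945 + 2.34210 = 4.1916
n_f = 1/4.1916 = 0.2386

0.239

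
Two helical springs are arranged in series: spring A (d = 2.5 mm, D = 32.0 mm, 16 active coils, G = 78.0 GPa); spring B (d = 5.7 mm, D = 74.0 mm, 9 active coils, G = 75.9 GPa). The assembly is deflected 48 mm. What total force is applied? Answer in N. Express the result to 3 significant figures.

k_A = Gd⁴/(8D³N_a) = (78.0×10³)(2.5⁴)/(8·32.0³·16) = 0.72643 N/mm
k_B = Gd⁴/(8D³N_a) = (75.9×10³)(5.7⁴)/(8·74.0³·9) = 2.7461 N/mm
Series: 1/k_eq = 1/0.72643 + 1/2.7461 = 1.7407; k_eq = 0.57447 N/mm
F = k_eq·δ = 0.57447·48 = 27.574 N

27.6 N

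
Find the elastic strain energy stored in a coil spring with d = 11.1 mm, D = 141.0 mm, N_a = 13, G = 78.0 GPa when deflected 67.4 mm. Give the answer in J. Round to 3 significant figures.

9.23 J

k = Gd⁴/(8D³N_a) = (78.0×10³)(11.1⁴)/(8·141.0³·13) = 4.0616 N/mm
U = ½kδ² = 0.5 × 4.0616 × 67.4² = 9225.4 N·mm = 9.2254 J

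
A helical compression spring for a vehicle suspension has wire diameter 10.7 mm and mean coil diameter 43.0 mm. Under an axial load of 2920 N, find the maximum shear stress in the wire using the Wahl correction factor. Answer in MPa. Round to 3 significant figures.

366 MPa

Spring index C = D/d = 43.0/10.7 = 4.0187
K_W = (4C−1)/(4C−4) + 0.615/C = 15.075/12.075 + 0.1530 = 1.4015
τ₀ = 8FD/(πd³) = 8·2920·43.0/(π·10.7³) = 1.00448e+06/3848.6 = 261 MPa
τ_max = K·τ₀ = 1.4015 × 261 = 365.79 MPa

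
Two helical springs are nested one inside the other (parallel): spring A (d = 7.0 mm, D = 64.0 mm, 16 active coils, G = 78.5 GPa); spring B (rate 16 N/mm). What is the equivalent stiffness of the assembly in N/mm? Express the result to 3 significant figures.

21.6 N/mm

k_A = Gd⁴/(8D³N_a) = (78.5×10³)(7.0⁴)/(8·64.0³·16) = 5.6171 N/mm
Parallel: k_eq = 5.6171 + 16 = 21.617 N/mm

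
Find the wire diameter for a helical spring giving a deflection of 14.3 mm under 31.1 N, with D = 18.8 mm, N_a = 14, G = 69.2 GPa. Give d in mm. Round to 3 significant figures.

Required rate k = F/δ = 31.1/14.3 = 2.1748 N/mm
d = (8D³N_a·k / G)^(1/4) = (8·18.8³·14·2.1748 / (69.2×10³))^0.25
  = (23.389)^0.25 = 2.1991 mm

2.20 mm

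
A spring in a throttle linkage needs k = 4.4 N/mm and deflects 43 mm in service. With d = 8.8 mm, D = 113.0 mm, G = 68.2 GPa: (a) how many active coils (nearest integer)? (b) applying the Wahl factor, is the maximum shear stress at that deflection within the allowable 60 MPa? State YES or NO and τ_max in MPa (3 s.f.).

N_a = Gd⁴/(8D³k) = (68.2×10³)(8.8⁴)/(8·113.0³·4.4) = 8.053 → N_a = 8
Actual rate k = Gd⁴/(8D³·8) = 4.4289 N/mm
Working load F = kδ = 4.4289·43 = 190.44 N
C = 113.0/8.8 = 12.8409; K_W = (4C−1)/(4C−4)+0.615/C = 1.1112
τ_max = K_W·8FD/(πd³) = 1.1112·80.415 = 89.36 MPa
τ_max > 60 MPa → exceeds allowable

(a) 8 coils; (b) NO, τ_max = 89.4 MPa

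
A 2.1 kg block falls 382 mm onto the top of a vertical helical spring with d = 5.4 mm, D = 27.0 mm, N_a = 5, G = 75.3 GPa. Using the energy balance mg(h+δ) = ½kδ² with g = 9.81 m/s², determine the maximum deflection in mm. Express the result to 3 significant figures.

14.2 mm

k = Gd⁴/(8D³N_a) = (75.3×10³)(5.4⁴)/(8·27.0³·5) = 81.324 N/mm
W = mg = 2.1 × 9.81 = 20.601 N
½kδ² − Wδ − Wh = 0 → δ = (W + √(W² + 2kWh))/k
δ = (20.601 + √(424.4 + 1.27997e+06))/81.324 = (20.601 + 1131.5)/81.324 = 14.167 mm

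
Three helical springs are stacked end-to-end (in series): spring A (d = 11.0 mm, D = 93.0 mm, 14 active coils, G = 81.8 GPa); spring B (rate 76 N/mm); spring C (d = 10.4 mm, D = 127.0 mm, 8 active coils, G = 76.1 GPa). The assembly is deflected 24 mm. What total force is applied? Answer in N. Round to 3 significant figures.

k_A = Gd⁴/(8D³N_a) = (81.8×10³)(11.0⁴)/(8·93.0³·14) = 13.294 N/mm
k_C = Gd⁴/(8D³N_a) = (76.1×10³)(10.4⁴)/(8·127.0³·8) = 6.7909 N/mm
Series: 1/k_eq = 1/13.294 + 1/76 + 1/6.7909 = 0.23564; k_eq = 4.2438 N/mm
F = k_eq·δ = 4.2438·24 = 101.85 N

102 N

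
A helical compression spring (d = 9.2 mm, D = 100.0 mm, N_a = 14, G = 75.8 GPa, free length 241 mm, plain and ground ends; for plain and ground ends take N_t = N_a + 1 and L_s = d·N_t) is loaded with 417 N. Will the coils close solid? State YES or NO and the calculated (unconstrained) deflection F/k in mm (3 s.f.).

k = Gd⁴/(8D³N_a) = (75.8×10³)(9.2⁴)/(8·100.0³·14) = 4.8484 N/mm
N_t = 15; L_s = 9.2·15 = 138 mm; δ_solid = L₀ − L_s = 241 − 138 = 103 mm
δ = F/k = 417/4.8484 = 86.007 mm
δ < δ_solid → spring does not go solid

NO, δ = 86.0 mm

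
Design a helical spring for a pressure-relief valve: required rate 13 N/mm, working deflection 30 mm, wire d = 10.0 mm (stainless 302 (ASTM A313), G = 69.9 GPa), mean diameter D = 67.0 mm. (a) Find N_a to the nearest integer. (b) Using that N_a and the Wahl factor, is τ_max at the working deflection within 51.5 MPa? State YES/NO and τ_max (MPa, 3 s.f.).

(a) 22 coils; (b) NO, τ_max = 82.7 MPa

N_a = Gd⁴/(8D³k) = (69.9×10³)(10.0⁴)/(8·67.0³·13) = 22.35 → N_a = 22
Actual rate k = Gd⁴/(8D³·22) = 13.205 N/mm
Working load F = kδ = 13.205·30 = 396.15 N
C = 67.0/10.0 = 6.7000; K_W = (4C−1)/(4C−4)+0.615/C = 1.2234
τ_max = K_W·8FD/(πd³) = 1.2234·67.589 = 82.686 MPa
τ_max > 51.5 MPa → exceeds allowable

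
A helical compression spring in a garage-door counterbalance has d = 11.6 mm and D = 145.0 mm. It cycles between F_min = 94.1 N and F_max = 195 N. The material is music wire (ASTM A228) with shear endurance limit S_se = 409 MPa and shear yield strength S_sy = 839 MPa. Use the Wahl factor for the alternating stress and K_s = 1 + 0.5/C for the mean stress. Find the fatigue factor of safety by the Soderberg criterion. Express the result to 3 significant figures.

C = D/d = 145.0/11.6 = 12.5000; K_W = (4C−1)/(4C−4)+0.615/C = 1.1144; K_s = 1+0.5/C = 1.0400
F_a = (F_max−F_min)/2 = 50.45 N; F_m = (F_max+F_min)/2 = 144.55 N
τ_a = K_W·8F_aD/(πd³) = 1.1144 × 11.934 = 13.3 MPa
τ_m = K_s·8F_mD/(πd³) = 1.0400 × 34.194 = 35.562 MPa
Soderberg: 1/n_f = τ_a/S_se + τ_m/S_sy = 13.3/409 + 35.562/839 = 0.03252 + 0.04239 = 0.074904
n_f = 1/0.074904 = 13.35

13.4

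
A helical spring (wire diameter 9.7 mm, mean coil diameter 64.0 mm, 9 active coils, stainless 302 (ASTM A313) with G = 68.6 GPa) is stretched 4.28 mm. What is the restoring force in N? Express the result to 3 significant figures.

k = Gd⁴/(8D³N_a) = (68.6×10³)(9.7⁴)/(8·64.0³·9) = 32.176 N/mm
F = k·δ = 32.176 × 4.28 = 137.72 N

138 N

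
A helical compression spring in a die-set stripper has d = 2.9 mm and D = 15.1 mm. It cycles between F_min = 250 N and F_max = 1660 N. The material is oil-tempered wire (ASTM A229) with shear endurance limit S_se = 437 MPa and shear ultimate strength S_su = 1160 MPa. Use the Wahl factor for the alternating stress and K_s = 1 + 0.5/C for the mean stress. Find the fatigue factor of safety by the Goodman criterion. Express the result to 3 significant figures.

C = D/d = 15.1/2.9 = 5.2069; K_W = (4C−1)/(4C−4)+0.615/C = 1.2964; K_s = 1+0.5/C = 1.0960
F_a = (F_max−F_min)/2 = 705 N; F_m = (F_max+F_min)/2 = 955 N
τ_a = K_W·8F_aD/(πd³) = 1.2964 × 1111.5 = 1440.9 MPa
τ_m = K_s·8F_mD/(πd³) = 1.0960 × 1505.7 = 1650.2 MPa
Goodman: 1/n_f = τ_a/S_se + τ_m/S_su = 1440.9/437 + 1650.2/1160 = 3.29736 + 1.42262 = 4.72
n_f = 1/4.72 = 0.2119

0.212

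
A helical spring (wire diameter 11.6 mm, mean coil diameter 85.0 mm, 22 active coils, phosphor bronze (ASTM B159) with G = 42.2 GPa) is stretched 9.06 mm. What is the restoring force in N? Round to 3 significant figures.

k = Gd⁴/(8D³N_a) = (42.2×10³)(11.6⁴)/(8·85.0³·22) = 7.0693 N/mm
F = k·δ = 7.0693 × 9.06 = 64.048 N

64.0 N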